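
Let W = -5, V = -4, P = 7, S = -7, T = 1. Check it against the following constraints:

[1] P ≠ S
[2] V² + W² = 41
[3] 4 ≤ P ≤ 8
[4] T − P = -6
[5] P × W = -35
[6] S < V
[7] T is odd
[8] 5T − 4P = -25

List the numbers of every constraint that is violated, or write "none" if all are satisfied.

The assignment fails constraint 8.

[1] P = 7, S = -7; distinct  true
[2] V² + W² = (-4)² + (-5)² = 16 + 25 = 41  true
[3] P = 7 lies in [4, 8]  true
[4] T − P = 1 − 7 = -6  true
[5] P × W = 7 × (-5) = -35  true
[6] S = -7, V = -4; -7 < -4  true
[7] T = 1 is odd  true
[8] 5T − 4P = 5(1) − 4(7) = -23, not -25  false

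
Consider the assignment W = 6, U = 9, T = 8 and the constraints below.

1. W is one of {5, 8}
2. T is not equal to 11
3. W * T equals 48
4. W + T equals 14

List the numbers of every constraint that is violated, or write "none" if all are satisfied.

1. W = 6 is not in {5, 8}  fails
2. T = 8, and 8 ≠ 11  holds
3. W * T = 6 * 8 = 48  holds
4. W + T = 6 + 8 = 14  holds

No — constraint 1 is not satisfied.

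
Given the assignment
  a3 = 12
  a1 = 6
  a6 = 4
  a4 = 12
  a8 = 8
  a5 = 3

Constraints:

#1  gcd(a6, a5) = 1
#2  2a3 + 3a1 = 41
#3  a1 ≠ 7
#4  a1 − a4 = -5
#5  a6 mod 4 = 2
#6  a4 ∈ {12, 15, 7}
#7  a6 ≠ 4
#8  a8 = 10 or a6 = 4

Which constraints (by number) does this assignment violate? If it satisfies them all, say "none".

Constraints 2, 4, 5, 7 do not hold.

#1 gcd(4, 3) = 1 — satisfied.
#2 2a3 + 3a1 = 2(12) + 3(6) = 42, not 41 — violated.
#3 a1 = 6, and 6 ≠ 7 — satisfied.
#4 a1 − a4 = 6 − 12 = -6, not -5 — violated.
#5 4 mod 4 = 0, not 2 — violated.
#6 a4 = 12 is in {12, 15, 7} — satisfied.
#7 a6 = 4, but 4 is required to differ — violated.
#8 a8 = 8 ≠ 10, but a6 = 4 = 4 (second disjunct) — satisfied.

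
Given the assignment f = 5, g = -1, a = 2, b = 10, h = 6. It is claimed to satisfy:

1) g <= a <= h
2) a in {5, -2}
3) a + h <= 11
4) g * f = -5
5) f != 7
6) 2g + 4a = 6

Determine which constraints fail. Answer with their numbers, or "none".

No — constraint 2 is not satisfied.

1) values -1 <= 2 <= 6 — OK.
2) a = 2 is not in {5, -2} — violated.
3) a + h = 2 + 6 = 8; 8 ≤ 11 — OK.
4) g * f = -1 * 5 = -5 — OK.
5) f = 5, and 5 ≠ 7 — OK.
6) 2g + 4a = 2(-1) + 4(2) = 6 — OK.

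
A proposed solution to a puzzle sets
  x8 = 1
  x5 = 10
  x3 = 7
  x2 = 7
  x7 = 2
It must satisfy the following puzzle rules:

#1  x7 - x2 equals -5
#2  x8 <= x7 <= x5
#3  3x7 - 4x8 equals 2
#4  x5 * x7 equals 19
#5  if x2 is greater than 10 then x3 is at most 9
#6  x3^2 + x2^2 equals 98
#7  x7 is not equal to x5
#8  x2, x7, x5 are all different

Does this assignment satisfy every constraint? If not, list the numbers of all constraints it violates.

#1 x7 - x2 = 2 - 7 = -5 — holds.
#2 values 1 <= 2 <= 10 — holds.
#3 3x7 - 4x8 = 3(2) - 4(1) = 2 — holds.
#4 x5 * x7 = 10 * 2 = 20, not 19 — does not hold.
#5 x2 = 7, not > 10; antecedent false, conditional vacuously true — holds.
#6 x3^2 + x2^2 = 7^2 + 7^2 = 49 + 49 = 98 — holds.
#7 x7 = 2, x5 = 10; distinct — holds.
#8 values 7, 2, 10 are pairwise distinct — holds.

Violated: 4.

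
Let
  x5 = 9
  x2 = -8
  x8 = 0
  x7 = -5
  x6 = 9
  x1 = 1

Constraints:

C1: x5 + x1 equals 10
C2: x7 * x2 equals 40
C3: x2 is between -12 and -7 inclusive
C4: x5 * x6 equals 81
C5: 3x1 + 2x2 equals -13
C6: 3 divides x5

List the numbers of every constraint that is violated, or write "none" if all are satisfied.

C1: x5 + x1 = 9 + 1 = 10 — satisfied.
C2: x7 * x2 = -5 * (-8) = 40 — satisfied.
C3: x2 = -8 lies in [-12, -7] — satisfied.
C4: x5 * x6 = 9 * 9 = 81 — satisfied.
C5: 3x1 + 2x2 = 3(1) + 2(-8) = -13 — satisfied.
C6: 9 / 3 = 3, so 3 divides 9 — satisfied.

None — every constraint holds.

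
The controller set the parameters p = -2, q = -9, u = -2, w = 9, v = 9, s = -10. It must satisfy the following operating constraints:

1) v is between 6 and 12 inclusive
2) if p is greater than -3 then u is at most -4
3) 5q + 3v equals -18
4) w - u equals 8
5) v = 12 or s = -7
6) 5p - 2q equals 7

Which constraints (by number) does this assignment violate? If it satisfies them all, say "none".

Constraints 2, 4, 5, 6 are violated.

1) v = 9 lies in [6, 12]  ✔
2) p = -2 > -3, so we need u ≤ -4; but u = -2 > -4  ✘
3) 5q + 3v = 5(-9) + 3(9) = -18  ✔
4) w - u = 9 - (-2) = 11, not 8  ✘
5) v = 9 ≠ 12 and s = -10 ≠ -7; both disjuncts false  ✘
6) 5p - 2q = 5(-2) - 2(-9) = 8, not 7  ✘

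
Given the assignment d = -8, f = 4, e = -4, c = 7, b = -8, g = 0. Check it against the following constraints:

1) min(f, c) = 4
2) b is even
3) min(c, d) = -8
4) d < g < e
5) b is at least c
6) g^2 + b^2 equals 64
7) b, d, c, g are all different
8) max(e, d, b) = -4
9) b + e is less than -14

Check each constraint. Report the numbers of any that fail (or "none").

1) min(4, 7) = 4 — holds.
2) b = -8 is even — holds.
3) min(7, -8) = -8 — holds.
4) values -8, 0, -4; g = 0 is not < e = -4 — does not hold.
5) b = -8, c = 7; -8 < 7 (want ≥) — does not hold.
6) g^2 + b^2 = 0^2 + (-8)^2 = 0 + 64 = 64 — holds.
7) b = d = -8, not all different — does not hold.
8) max(-4, -8, -8) = -4 — holds.
9) b + e = -8 + (-4) = -12; -12 ≥ -14, bound -14 not met — does not hold.

The assignment fails constraints 4, 5, 7, and 9.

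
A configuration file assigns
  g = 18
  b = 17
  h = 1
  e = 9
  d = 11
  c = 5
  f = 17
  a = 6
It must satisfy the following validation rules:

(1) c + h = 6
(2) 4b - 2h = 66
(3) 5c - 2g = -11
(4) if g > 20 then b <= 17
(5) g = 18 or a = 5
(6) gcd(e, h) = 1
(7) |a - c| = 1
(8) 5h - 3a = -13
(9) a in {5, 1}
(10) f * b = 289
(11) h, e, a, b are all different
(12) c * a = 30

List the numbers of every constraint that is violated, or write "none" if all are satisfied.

(1) c + h = 5 + 1 = 6  yes
(2) 4b - 2h = 4(17) - 2(1) = 66  yes
(3) 5c - 2g = 5(5) - 2(18) = -11  yes
(4) g = 18, not > 20; antecedent false, conditional vacuously true  yes
(5) g = 18 = 18 (first disjunct)  yes
(6) gcd(9, 1) = 1  yes
(7) |6 - 5| = 1  yes
(8) 5h - 3a = 5(1) - 3(6) = -13  yes
(9) a = 6 is not in {5, 1}  no
(10) f * b = 17 * 17 = 289  yes
(11) values 1, 9, 6, 17 are pairwise distinct  yes
(12) c * a = 5 * 6 = 30  yes

No — constraint 9 is not satisfied.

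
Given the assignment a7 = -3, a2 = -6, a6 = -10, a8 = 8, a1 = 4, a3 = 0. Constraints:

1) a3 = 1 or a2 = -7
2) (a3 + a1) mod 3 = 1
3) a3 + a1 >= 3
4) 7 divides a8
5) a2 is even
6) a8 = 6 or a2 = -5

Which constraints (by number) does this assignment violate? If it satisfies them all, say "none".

1) a3 = 0 ≠ 1 and a2 = -6 ≠ -7; both disjuncts false  no
2) a3 + a1 = 4; 4 mod 3 = 1  yes
3) a3 + a1 = 0 + 4 = 4; 4 ≥ 3  yes
4) 8 = 7*1 + 1, so 7 does not divide 8  no
5) a2 = -6 is even  yes
6) a8 = 8 ≠ 6 and a2 = -6 ≠ -5; both disjuncts false  no

Constraints 1, 4, and 6 are violated.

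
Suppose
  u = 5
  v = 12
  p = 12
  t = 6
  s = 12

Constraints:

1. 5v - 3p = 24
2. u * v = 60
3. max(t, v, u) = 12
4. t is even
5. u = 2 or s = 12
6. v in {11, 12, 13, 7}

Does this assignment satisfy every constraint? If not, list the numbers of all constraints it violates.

All constraints are satisfied.

1. 5v - 3p = 5(12) - 3(12) = 24  true
2. u * v = 5 * 12 = 60  true
3. max(6, 12, 5) = 12  true
4. t = 6 is even  true
5. u = 5 ≠ 2, but s = 12 = 12 (second disjunct)  true
6. v = 12 is in {11, 12, 13, 7}  true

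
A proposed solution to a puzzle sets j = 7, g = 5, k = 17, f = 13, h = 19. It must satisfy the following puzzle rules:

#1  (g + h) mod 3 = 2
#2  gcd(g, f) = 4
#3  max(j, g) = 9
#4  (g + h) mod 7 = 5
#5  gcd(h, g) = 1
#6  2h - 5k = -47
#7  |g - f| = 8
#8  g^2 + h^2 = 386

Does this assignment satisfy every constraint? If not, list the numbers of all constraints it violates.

Constraints 1, 2, 3, and 4 are violated.

#1 g + h = 24; 24 mod 3 = 0, not 2  FAIL
#2 gcd(5, 13) = 1, not 4  FAIL
#3 max(7, 5) = 7, not 9  FAIL
#4 g + h = 24; 24 mod 7 = 3, not 5  FAIL
#5 gcd(19, 5) = 1  OK
#6 2h - 5k = 2(19) - 5(17) = -47  OK
#7 |5 - 13| = 8  OK
#8 g^2 + h^2 = 5^2 + 19^2 = 25 + 361 = 386  OK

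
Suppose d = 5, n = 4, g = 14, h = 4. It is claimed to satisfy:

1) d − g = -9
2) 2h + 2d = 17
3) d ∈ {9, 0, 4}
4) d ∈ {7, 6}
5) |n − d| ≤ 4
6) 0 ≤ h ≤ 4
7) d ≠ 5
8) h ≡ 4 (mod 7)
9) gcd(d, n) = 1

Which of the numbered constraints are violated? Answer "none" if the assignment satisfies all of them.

Constraints 2, 3, 4, and 7 are violated.

1) d − g = 5 − 14 = -9 — satisfied.
2) 2h + 2d = 2(4) + 2(5) = 18, not 17 — violated.
3) d = 5 is not in {9, 0, 4} — violated.
4) d = 5 is not in {7, 6} — violated.
5) |4 − 5| = 1; 1 ≤ 4 — satisfied.
6) h = 4 lies in [0, 4] — satisfied.
7) d = 5, but 5 is required to differ — violated.
8) 4 mod 7 = 4 — satisfied.
9) gcd(5, 4) = 1 — satisfied.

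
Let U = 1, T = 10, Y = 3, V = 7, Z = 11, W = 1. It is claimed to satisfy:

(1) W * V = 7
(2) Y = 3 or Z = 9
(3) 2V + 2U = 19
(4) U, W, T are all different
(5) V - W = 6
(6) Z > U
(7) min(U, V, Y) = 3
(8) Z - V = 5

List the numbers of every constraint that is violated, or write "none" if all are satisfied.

The assignment fails constraints 3, 4, 7, and 8.

(1) W * V = 1 * 7 = 7  true
(2) Y = 3 = 3 (first disjunct)  true
(3) 2V + 2U = 2(7) + 2(1) = 16, not 19  false
(4) U = W = 1, not all different  false
(5) V - W = 7 - 1 = 6  true
(6) Z = 11, U = 1; 11 > 1  true
(7) min(1, 7, 3) = 1, not 3  false
(8) Z - V = 11 - 7 = 4, not 5  false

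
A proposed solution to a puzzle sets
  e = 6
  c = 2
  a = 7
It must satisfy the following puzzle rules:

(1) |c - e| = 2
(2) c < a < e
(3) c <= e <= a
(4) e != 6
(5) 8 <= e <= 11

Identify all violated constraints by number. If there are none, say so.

(1) |2 - 6| = 4, not 2 — violated.
(2) values 2, 7, 6; a = 7 is not < e = 6 — violated.
(3) values 2 <= 6 <= 7 — OK.
(4) e = 6, but 6 is required to differ — violated.
(5) e = 6 is outside [8, 11] — violated.

Violated: 1, 2, 4, and 5.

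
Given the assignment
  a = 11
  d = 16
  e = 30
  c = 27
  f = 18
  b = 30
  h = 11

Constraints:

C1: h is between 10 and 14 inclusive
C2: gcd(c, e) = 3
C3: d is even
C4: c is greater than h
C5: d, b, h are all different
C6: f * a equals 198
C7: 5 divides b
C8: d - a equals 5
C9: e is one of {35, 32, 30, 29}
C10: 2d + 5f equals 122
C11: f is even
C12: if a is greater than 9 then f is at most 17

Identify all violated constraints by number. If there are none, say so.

The assignment fails constraint 12.

C1: h = 11 lies in [10, 14] — holds.
C2: gcd(27, 30) = 3 — holds.
C3: d = 16 is even — holds.
C4: c = 27, h = 11; 27 > 11 — holds.
C5: values 16, 30, 11 are pairwise distinct — holds.
C6: f * a = 18 * 11 = 198 — holds.
C7: 30 / 5 = 6, so 5 divides 30 — holds.
C8: d - a = 16 - 11 = 5 — holds.
C9: e = 30 is in {35, 32, 30, 29} — holds.
C10: 2d + 5f = 2(16) + 5(18) = 122 — holds.
C11: f = 18 is even — holds.
C12: a = 11 > 9, so we need f ≤ 17; but f = 18 > 17 — fails.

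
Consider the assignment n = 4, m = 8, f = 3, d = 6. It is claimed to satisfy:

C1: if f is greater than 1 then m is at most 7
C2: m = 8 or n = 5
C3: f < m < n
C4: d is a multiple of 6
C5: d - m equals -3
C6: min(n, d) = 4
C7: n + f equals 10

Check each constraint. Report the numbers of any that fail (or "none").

C1: f = 3 > 1, so we need m ≤ 7; but m = 8 > 7 — violated.
C2: m = 8 = 8 (first disjunct) — satisfied.
C3: values 3, 8, 4; m = 8 is not < n = 4 — violated.
C4: 6 / 6 = 1, so 6 divides 6 — satisfied.
C5: d - m = 6 - 8 = -2, not -3 — violated.
C6: min(4, 6) = 4 — satisfied.
C7: n + f = 4 + 3 = 7, not 10 — violated.

No — constraints 1, 3, 5, 7 are not satisfied.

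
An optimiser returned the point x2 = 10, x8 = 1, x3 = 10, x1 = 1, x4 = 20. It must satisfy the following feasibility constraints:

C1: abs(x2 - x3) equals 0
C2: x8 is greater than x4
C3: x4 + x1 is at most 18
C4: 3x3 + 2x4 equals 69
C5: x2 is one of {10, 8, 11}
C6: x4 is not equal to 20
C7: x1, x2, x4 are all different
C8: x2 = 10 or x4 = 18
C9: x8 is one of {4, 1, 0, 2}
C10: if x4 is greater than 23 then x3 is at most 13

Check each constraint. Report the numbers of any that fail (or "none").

Constraints 2, 3, 4, 6 are violated.

C1: abs(10 - 10) = 0 — holds.
C2: x8 = 1, x4 = 20; 1 ≤ 20 (want >) — does not hold.
C3: x4 + x1 = 20 + 1 = 21; 21 > 18, bound 18 not met — does not hold.
C4: 3x3 + 2x4 = 3(10) + 2(20) = 70, not 69 — does not hold.
C5: x2 = 10 is in {10, 8, 11} — holds.
C6: x4 = 20, but 20 is required to differ — does not hold.
C7: values 1, 10, 20 are pairwise distinct — holds.
C8: x2 = 10 = 10 (first disjunct) — holds.
C9: x8 = 1 is in {4, 1, 0, 2} — holds.
C10: x4 = 20, not > 23; antecedent false, conditional vacuously true — holds.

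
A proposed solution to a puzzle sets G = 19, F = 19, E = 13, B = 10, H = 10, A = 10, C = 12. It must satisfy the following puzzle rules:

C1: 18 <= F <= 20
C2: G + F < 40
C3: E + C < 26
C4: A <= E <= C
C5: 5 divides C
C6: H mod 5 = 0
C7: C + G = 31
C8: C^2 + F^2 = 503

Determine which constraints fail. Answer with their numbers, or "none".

C1: F = 19 lies in [18, 20]  yes
C2: G + F = 19 + 19 = 38; 38 < 40  yes
C3: E + C = 13 + 12 = 25; 25 < 26  yes
C4: values 10, 13, 12; E = 13 is not <= C = 12  no
C5: 12 = 5*2 + 2, so 5 does not divide 12  no
C6: 10 mod 5 = 0  yes
C7: C + G = 12 + 19 = 31  yes
C8: C^2 + F^2 = 12^2 + 19^2 = 144 + 361 = 505, not 503  no

Violated: 4, 5, 8.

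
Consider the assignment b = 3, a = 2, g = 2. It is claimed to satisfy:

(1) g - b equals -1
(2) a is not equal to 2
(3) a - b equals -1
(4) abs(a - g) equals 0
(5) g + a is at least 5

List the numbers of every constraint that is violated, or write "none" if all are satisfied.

(1) g - b = 2 - 3 = -1  OK
(2) a = 2, but 2 is required to differ  FAIL
(3) a - b = 2 - 3 = -1  OK
(4) abs(2 - 2) = 0  OK
(5) g + a = 2 + 2 = 4; 4 < 5, bound 5 not met  FAIL

Constraints 2 and 5 are violated.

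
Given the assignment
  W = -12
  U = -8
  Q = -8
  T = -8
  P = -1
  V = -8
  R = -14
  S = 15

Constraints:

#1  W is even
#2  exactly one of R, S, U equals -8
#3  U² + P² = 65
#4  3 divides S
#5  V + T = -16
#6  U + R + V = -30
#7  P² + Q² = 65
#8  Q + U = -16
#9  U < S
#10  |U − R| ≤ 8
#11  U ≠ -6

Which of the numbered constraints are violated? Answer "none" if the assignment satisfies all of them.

#1 W = -12 is even — holds.
#2 R=-14, S=15, U=-8; 1 of them equals -8 — holds.
#3 U² + P² = (-8)² + (-1)² = 64 + 1 = 65 — holds.
#4 15 / 3 = 5, so 3 divides 15 — holds.
#5 V + T = -8 + (-8) = -16 — holds.
#6 U + R + V = -8 + (-14) + (-8) = -30 — holds.
#7 P² + Q² = (-1)² + (-8)² = 1 + 64 = 65 — holds.
#8 Q + U = -8 + (-8) = -16 — holds.
#9 U = -8, S = 15; -8 < 15 — holds.
#10 |-8 − (-14)| = 6; 6 ≤ 8 — holds.
#11 U = -8, and -8 ≠ -6 — holds.

No violations.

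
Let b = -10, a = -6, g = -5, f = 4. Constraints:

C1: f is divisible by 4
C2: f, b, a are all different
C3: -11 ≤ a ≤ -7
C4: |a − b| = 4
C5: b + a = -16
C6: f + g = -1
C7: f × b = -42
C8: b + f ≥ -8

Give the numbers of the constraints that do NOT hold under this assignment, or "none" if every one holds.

C1: 4 / 4 = 1, so 4 divides 4  ✓
C2: values 4, -10, -6 are pairwise distinct  ✓
C3: a = -6 is outside [-11, -7]  ✗
C4: |-6 − (-10)| = 4  ✓
C5: b + a = -10 + (-6) = -16  ✓
C6: f + g = 4 + (-5) = -1  ✓
C7: f × b = 4 × (-10) = -40, not -42  ✗
C8: b + f = -10 + 4 = -6; -6 ≥ -8  ✓

No — constraints 3 and 7 are not satisfied.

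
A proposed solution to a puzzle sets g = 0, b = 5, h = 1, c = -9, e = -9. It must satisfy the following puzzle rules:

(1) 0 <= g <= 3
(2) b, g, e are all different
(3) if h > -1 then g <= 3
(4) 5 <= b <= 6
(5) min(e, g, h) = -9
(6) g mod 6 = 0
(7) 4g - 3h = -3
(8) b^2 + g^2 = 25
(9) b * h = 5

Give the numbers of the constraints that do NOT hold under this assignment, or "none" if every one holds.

The assignment satisfies every constraint.

(1) g = 0 lies in [0, 3]  holds
(2) values 5, 0, -9 are pairwise distinct  holds
(3) h = 1 > -1, so we need g ≤ 3; g = 0 ≤ 3  holds
(4) b = 5 lies in [5, 6]  holds
(5) min(-9, 0, 1) = -9  holds
(6) 0 mod 6 = 0  holds
(7) 4g - 3h = 4(0) - 3(1) = -3  holds
(8) b^2 + g^2 = 5^2 + 0^2 = 25 + 0 = 25  holds
(9) b * h = 5 * 1 = 5  holds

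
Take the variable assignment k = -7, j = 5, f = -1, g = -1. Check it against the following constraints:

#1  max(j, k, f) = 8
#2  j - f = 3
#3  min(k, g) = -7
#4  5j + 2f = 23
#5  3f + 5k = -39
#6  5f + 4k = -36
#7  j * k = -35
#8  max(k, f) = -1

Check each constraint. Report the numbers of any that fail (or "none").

Violated: 1, 2, 5, and 6.

#1 max(5, -7, -1) = 5, not 8  FAIL
#2 j - f = 5 - (-1) = 6, not 3  FAIL
#3 min(-7, -1) = -7  OK
#4 5j + 2f = 5(5) + 2(-1) = 23  OK
#5 3f + 5k = 3(-1) + 5(-7) = -38, not -39  FAIL
#6 5f + 4k = 5(-1) + 4(-7) = -33, not -36  FAIL
#7 j * k = 5 * (-7) = -35  OK
#8 max(-7, -1) = -1  OK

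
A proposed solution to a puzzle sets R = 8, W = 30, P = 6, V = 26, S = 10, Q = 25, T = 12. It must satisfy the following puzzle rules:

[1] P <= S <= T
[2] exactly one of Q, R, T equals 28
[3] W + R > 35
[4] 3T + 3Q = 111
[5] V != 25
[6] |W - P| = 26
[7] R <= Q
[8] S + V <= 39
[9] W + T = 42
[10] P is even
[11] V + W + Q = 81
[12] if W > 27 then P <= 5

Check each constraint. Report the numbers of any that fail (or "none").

[1] values 6 <= 10 <= 12  ✓
[2] Q=25, R=8, T=12; 0 of them equal 28, not exactly one  ✗
[3] W + R = 30 + 8 = 38; 38 > 35  ✓
[4] 3T + 3Q = 3(12) + 3(25) = 111  ✓
[5] V = 26, and 26 ≠ 25  ✓
[6] |30 - 6| = 24, not 26  ✗
[7] R = 8, Q = 25; 8 ≤ 25  ✓
[8] S + V = 10 + 26 = 36; 36 ≤ 39  ✓
[9] W + T = 30 + 12 = 42  ✓
[10] P = 6 is even  ✓
[11] V + W + Q = 26 + 30 + 25 = 81  ✓
[12] W = 30 > 27, so we need P ≤ 5; but P = 6 > 5  ✗

Constraints 2, 6, and 12 are violated.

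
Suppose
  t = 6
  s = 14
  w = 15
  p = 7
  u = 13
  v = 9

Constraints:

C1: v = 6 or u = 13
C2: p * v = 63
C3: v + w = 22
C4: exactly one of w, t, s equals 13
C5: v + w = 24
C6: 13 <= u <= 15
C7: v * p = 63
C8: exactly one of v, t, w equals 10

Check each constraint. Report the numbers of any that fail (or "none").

No — constraints 3, 4, and 8 are not satisfied.

C1: v = 9 ≠ 6, but u = 13 = 13 (second disjunct) — holds.
C2: p * v = 7 * 9 = 63 — holds.
C3: v + w = 9 + 15 = 24, not 22 — fails.
C4: w=15, t=6, s=14; 0 of them equal 13, not exactly one — fails.
C5: v + w = 9 + 15 = 24 — holds.
C6: u = 13 lies in [13, 15] — holds.
C7: v * p = 9 * 7 = 63 — holds.
C8: v=9, t=6, w=15; 0 of them equal 10, not exactly one — fails.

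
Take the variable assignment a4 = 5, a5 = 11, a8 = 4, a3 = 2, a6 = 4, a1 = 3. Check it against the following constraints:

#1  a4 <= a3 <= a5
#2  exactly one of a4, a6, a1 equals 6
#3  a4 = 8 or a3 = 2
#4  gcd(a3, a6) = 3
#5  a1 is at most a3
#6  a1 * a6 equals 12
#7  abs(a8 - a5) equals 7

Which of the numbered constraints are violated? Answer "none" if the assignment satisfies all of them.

No — constraints 1, 2, 4, and 5 are not satisfied.

#1 values 5, 2, 11; a4 = 5 is not <= a3 = 2  FAIL
#2 a4=5, a6=4, a1=3; 0 of them equal 6, not exactly one  FAIL
#3 a4 = 5 ≠ 8, but a3 = 2 = 2 (second disjunct)  OK
#4 gcd(2, 4) = 2, not 3  FAIL
#5 a1 = 3, a3 = 2; 3 > 2 (want ≤)  FAIL
#6 a1 * a6 = 3 * 4 = 12  OK
#7 abs(4 - 11) = 7  OK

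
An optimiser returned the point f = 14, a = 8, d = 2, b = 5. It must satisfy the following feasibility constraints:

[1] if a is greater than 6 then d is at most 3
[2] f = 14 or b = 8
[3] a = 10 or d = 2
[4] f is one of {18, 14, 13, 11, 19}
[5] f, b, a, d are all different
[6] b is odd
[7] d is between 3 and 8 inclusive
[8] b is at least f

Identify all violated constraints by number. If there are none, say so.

[1] a = 8 > 6, so we need d ≤ 3; d = 2 ≤ 3  OK
[2] f = 14 = 14 (first disjunct)  OK
[3] a = 8 ≠ 10, but d = 2 = 2 (second disjunct)  OK
[4] f = 14 is in {18, 14, 13, 11, 19}  OK
[5] values 14, 5, 8, 2 are pairwise distinct  OK
[6] b = 5 is odd  OK
[7] d = 2 is outside [3, 8]  FAIL
[8] b = 5, f = 14; 5 < 14 (want ≥)  FAIL

The assignment fails constraints 7, 8.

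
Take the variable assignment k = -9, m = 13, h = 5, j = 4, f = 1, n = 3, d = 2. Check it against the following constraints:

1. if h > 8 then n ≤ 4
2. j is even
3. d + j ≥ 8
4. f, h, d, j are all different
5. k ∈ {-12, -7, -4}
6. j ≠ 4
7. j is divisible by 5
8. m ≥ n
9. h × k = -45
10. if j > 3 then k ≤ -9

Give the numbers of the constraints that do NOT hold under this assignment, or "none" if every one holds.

Constraints 3, 5, 6, and 7 are violated.

1. h = 5, not > 8; antecedent false, conditional vacuously true  yes
2. j = 4 is even  yes
3. d + j = 2 + 4 = 6; 6 < 8, bound 8 not met  no
4. values 1, 5, 2, 4 are pairwise distinct  yes
5. k = -9 is not in {-12, -7, -4}  no
6. j = 4, but 4 is required to differ  no
7. 4 = 5×0 + 4, so 5 does not divide 4  no
8. m = 13, n = 3; 13 ≥ 3  yes
9. h × k = 5 × (-9) = -45  yes
10. j = 4 > 3, so we need k ≤ -9; k = -9 ≤ -9  yes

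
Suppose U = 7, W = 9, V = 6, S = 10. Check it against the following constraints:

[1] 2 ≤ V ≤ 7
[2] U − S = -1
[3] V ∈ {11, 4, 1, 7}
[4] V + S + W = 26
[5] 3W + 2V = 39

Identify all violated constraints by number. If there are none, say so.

No — constraints 2, 3, and 4 are not satisfied.

[1] V = 6 lies in [2, 7] — OK.
[2] U − S = 7 − 10 = -3, not -1 — violated.
[3] V = 6 is not in {11, 4, 1, 7} — violated.
[4] V + S + W = 6 + 10 + 9 = 25, not 26 — violated.
[5] 3W + 2V = 3(9) + 2(6) = 39 — OK.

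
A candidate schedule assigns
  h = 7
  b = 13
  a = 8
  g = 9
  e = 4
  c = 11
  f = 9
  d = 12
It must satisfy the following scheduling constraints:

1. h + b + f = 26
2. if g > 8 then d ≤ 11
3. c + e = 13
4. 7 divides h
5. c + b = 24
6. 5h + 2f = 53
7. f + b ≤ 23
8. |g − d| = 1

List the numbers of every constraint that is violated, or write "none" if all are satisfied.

1. h + b + f = 7 + 13 + 9 = 29, not 26 — does not hold.
2. g = 9 > 8, so we need d ≤ 11; but d = 12 > 11 — does not hold.
3. c + e = 11 + 4 = 15, not 13 — does not hold.
4. 7 / 7 = 1, so 7 divides 7 — holds.
5. c + b = 11 + 13 = 24 — holds.
6. 5h + 2f = 5(7) + 2(9) = 53 — holds.
7. f + b = 9 + 13 = 22; 22 ≤ 23 — holds.
8. |9 − 12| = 3, not 1 — does not hold.

Constraints 1, 2, 3, and 8 are violated.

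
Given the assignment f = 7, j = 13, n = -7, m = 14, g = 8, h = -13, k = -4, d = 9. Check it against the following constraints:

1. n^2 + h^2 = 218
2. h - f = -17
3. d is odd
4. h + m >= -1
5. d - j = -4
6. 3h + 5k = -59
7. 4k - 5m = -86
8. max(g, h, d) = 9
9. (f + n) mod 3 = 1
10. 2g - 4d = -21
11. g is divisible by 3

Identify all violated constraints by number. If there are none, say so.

The assignment fails constraints 2, 9, 10, and 11.

1. n^2 + h^2 = (-7)^2 + (-13)^2 = 49 + 169 = 218 — holds.
2. h - f = -13 - 7 = -20, not -17 — does not hold.
3. d = 9 is odd — holds.
4. h + m = -13 + 14 = 1; 1 ≥ -1 — holds.
5. d - j = 9 - 13 = -4 — holds.
6. 3h + 5k = 3(-13) + 5(-4) = -59 — holds.
7. 4k - 5m = 4(-4) - 5(14) = -86 — holds.
8. max(8, -13, 9) = 9 — holds.
9. f + n = 0; 0 mod 3 = 0, not 1 — does not hold.
10. 2g - 4d = 2(8) - 4(9) = -20, not -21 — does not hold.
11. 8 = 3*2 + 2, so 3 does not divide 8 — does not hold.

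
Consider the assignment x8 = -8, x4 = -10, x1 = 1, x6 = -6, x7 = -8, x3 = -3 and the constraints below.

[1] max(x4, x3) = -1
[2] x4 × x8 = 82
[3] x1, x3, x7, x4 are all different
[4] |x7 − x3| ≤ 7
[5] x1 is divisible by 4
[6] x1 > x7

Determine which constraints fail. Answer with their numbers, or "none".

Constraints 1, 2, 5 are violated.

[1] max(-10, -3) = -3, not -1  FAIL
[2] x4 × x8 = -10 × (-8) = 80, not 82  FAIL
[3] values 1, -3, -8, -10 are pairwise distinct  OK
[4] |-8 − (-3)| = 5; 5 ≤ 7  OK
[5] 1 = 4×0 + 1, so 4 does not divide 1  FAIL
[6] x1 = 1, x7 = -8; 1 > -8  OK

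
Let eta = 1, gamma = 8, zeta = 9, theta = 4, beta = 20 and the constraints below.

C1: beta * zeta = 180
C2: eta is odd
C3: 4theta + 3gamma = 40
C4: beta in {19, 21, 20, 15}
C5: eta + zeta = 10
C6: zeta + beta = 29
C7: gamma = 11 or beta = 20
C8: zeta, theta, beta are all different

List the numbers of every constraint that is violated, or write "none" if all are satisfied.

All constraints are satisfied.

C1: beta * zeta = 20 * 9 = 180 — holds.
C2: eta = 1 is odd — holds.
C3: 4theta + 3gamma = 4(4) + 3(8) = 40 — holds.
C4: beta = 20 is in {19, 21, 20, 15} — holds.
C5: eta + zeta = 1 + 9 = 10 — holds.
C6: zeta + beta = 9 + 20 = 29 — holds.
C7: gamma = 8 ≠ 11, but beta = 20 = 20 (second disjunct) — holds.
C8: values 9, 4, 20 are pairwise distinct — holds.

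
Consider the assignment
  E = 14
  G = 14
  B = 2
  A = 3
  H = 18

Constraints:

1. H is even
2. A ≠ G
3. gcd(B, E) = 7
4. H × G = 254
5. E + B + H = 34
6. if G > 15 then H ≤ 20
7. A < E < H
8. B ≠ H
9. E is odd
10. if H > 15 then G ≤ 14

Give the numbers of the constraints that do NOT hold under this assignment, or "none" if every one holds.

The assignment fails constraints 3, 4, and 9.

1. H = 18 is even — holds.
2. A = 3, G = 14; distinct — holds.
3. gcd(2, 14) = 2, not 7 — does not hold.
4. H × G = 18 × 14 = 252, not 254 — does not hold.
5. E + B + H = 14 + 2 + 18 = 34 — holds.
6. G = 14, not > 15; antecedent false, conditional vacuously true — holds.
7. values 3 < 14 < 18 — holds.
8. B = 2, H = 18; distinct — holds.
9. E = 14 is even — does not hold.
10. H = 18 > 15, so we need G ≤ 14; G = 14 ≤ 14 — holds.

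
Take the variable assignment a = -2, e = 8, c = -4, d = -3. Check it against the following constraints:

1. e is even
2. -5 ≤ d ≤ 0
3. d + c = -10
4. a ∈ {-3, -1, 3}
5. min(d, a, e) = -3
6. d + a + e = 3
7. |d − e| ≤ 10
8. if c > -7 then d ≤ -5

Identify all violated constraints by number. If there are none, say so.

1. e = 8 is even  holds
2. d = -3 lies in [-5, 0]  holds
3. d + c = -3 + (-4) = -7, not -10  fails
4. a = -2 is not in {-3, -1, 3}  fails
5. min(-3, -2, 8) = -3  holds
6. d + a + e = -3 + (-2) + 8 = 3  holds
7. |-3 − 8| = 11; 11 > 10, exceeds bound 10  fails
8. c = -4 > -7, so we need d ≤ -5; but d = -3 > -5  fails

Violated: 3, 4, 7, 8.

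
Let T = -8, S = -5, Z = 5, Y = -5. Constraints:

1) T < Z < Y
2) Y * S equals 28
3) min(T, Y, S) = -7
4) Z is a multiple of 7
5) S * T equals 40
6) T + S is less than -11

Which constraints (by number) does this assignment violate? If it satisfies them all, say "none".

1) values -8, 5, -5; Z = 5 is not < Y = -5 — violated.
2) Y * S = -5 * (-5) = 25, not 28 — violated.
3) min(-8, -5, -5) = -8, not -7 — violated.
4) 5 = 7*0 + 5, so 7 does not divide 5 — violated.
5) S * T = -5 * (-8) = 40 — satisfied.
6) T + S = -8 + (-5) = -13; -13 < -11 — satisfied.

Violated: 1, 2, 3, and 4.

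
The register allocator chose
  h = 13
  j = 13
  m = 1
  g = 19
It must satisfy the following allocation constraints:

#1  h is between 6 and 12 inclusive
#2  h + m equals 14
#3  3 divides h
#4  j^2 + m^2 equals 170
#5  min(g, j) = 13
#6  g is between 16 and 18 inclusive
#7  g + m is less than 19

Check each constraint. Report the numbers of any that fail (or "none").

#1 h = 13 is outside [6, 12] — violated.
#2 h + m = 13 + 1 = 14 — OK.
#3 13 = 3*4 + 1, so 3 does not divide 13 — violated.
#4 j^2 + m^2 = 13^2 + 1^2 = 169 + 1 = 170 — OK.
#5 min(19, 13) = 13 — OK.
#6 g = 19 is outside [16, 18] — violated.
#7 g + m = 19 + 1 = 20; 20 ≥ 19, bound 19 not met — violated.

The assignment fails constraints 1, 3, 6, 7.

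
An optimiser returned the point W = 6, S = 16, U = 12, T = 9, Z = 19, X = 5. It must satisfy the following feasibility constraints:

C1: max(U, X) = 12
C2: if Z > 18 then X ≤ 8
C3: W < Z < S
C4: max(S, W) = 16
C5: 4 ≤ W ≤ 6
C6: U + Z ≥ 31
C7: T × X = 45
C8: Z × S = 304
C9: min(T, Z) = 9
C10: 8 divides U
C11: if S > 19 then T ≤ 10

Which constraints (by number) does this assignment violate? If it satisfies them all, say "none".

Violated: 3 and 10.

C1: max(12, 5) = 12 — holds.
C2: Z = 19 > 18, so we need X ≤ 8; X = 5 ≤ 8 — holds.
C3: values 6, 19, 16; Z = 19 is not < S = 16 — fails.
C4: max(16, 6) = 16 — holds.
C5: W = 6 lies in [4, 6] — holds.
C6: U + Z = 12 + 19 = 31; 31 ≥ 31 — holds.
C7: T × X = 9 × 5 = 45 — holds.
C8: Z × S = 19 × 16 = 304 — holds.
C9: min(9, 19) = 9 — holds.
C10: 12 = 8×1 + 4, so 8 does not divide 12 — fails.
C11: S = 16, not > 19; antecedent false, conditional vacuously true — holds.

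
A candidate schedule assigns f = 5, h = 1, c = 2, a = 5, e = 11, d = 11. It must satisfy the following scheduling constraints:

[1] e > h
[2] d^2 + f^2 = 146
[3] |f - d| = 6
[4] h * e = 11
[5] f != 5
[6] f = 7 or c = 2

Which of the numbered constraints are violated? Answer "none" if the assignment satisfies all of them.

[1] e = 11, h = 1; 11 > 1  holds
[2] d^2 + f^2 = 11^2 + 5^2 = 121 + 25 = 146  holds
[3] |5 - 11| = 6  holds
[4] h * e = 1 * 11 = 11  holds
[5] f = 5, but 5 is required to differ  fails
[6] f = 5 ≠ 7, but c = 2 = 2 (second disjunct)  holds

The assignment fails constraint 5.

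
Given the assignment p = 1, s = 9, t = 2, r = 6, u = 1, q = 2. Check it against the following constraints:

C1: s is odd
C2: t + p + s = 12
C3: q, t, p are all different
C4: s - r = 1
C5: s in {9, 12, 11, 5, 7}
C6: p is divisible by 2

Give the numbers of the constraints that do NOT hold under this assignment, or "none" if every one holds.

C1: s = 9 is odd — holds.
C2: t + p + s = 2 + 1 + 9 = 12 — holds.
C3: q = t = 2, not all different — does not hold.
C4: s - r = 9 - 6 = 3, not 1 — does not hold.
C5: s = 9 is in {9, 12, 11, 5, 7} — holds.
C6: 1 = 2*0 + 1, so 2 does not divide 1 — does not hold.

Violated: 3, 4, and 6.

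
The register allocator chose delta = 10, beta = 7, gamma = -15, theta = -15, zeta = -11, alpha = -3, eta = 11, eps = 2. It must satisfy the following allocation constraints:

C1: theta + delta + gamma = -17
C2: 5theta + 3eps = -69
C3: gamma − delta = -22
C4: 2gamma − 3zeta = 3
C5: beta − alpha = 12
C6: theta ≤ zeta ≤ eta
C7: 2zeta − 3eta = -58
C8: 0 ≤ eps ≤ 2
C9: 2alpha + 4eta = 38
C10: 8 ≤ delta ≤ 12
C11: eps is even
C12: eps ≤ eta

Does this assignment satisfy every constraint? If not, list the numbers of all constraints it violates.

C1: theta + delta + gamma = -15 + 10 + (-15) = -20, not -17 — violated.
C2: 5theta + 3eps = 5(-15) + 3(2) = -69 — OK.
C3: gamma − delta = -15 − 10 = -25, not -22 — violated.
C4: 2gamma − 3zeta = 2(-15) − 3(-11) = 3 — OK.
C5: beta − alpha = 7 − (-3) = 10, not 12 — violated.
C6: values -15 ≤ -11 ≤ 11 — OK.
C7: 2zeta − 3eta = 2(-11) − 3(11) = -55, not -58 — violated.
C8: eps = 2 lies in [0, 2] — OK.
C9: 2alpha + 4eta = 2(-3) + 4(11) = 38 — OK.
C10: delta = 10 lies in [8, 12] — OK.
C11: eps = 2 is even — OK.
C12: eps = 2, eta = 11; 2 ≤ 11 — OK.

Violated: 1, 3, 5, and 7.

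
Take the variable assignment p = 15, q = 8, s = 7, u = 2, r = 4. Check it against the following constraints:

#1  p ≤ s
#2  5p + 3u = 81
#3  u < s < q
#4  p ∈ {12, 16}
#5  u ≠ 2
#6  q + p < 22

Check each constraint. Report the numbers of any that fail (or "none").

#1 p = 15, s = 7; 15 > 7 (want ≤) — violated.
#2 5p + 3u = 5(15) + 3(2) = 81 — OK.
#3 values 2 < 7 < 8 — OK.
#4 p = 15 is not in {12, 16} — violated.
#5 u = 2, but 2 is required to differ — violated.
#6 q + p = 8 + 15 = 23; 23 ≥ 22, bound 22 not met — violated.

Violated: 1, 4, 5, 6.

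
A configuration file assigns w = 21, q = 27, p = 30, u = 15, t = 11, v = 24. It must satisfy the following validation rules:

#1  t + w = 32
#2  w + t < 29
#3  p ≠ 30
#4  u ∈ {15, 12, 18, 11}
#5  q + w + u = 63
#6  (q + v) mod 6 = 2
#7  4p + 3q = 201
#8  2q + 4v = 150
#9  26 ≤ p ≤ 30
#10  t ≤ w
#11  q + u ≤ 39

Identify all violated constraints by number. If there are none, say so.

Constraints 2, 3, 6, and 11 do not hold.

#1 t + w = 11 + 21 = 32 — OK.
#2 w + t = 21 + 11 = 32; 32 ≥ 29, bound 29 not met — violated.
#3 p = 30, but 30 is required to differ — violated.
#4 u = 15 is in {15, 12, 18, 11} — OK.
#5 q + w + u = 27 + 21 + 15 = 63 — OK.
#6 q + v = 51; 51 mod 6 = 3, not 2 — violated.
#7 4p + 3q = 4(30) + 3(27) = 201 — OK.
#8 2q + 4v = 2(27) + 4(24) = 150 — OK.
#9 p = 30 lies in [26, 30] — OK.
#10 t = 11, w = 21; 11 ≤ 21 — OK.
#11 q + u = 27 + 15 = 42; 42 > 39, bound 39 not met — violated.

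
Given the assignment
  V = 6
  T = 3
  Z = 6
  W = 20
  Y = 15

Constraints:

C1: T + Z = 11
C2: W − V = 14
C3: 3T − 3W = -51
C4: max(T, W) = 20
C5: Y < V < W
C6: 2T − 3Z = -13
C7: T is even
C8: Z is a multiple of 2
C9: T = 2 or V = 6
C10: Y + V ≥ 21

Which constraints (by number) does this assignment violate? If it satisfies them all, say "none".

No — constraints 1, 5, 6, and 7 are not satisfied.

C1: T + Z = 3 + 6 = 9, not 11 — does not hold.
C2: W − V = 20 − 6 = 14 — holds.
C3: 3T − 3W = 3(3) − 3(20) = -51 — holds.
C4: max(3, 20) = 20 — holds.
C5: values 15, 6, 20; Y = 15 is not < V = 6 — does not hold.
C6: 2T − 3Z = 2(3) − 3(6) = -12, not -13 — does not hold.
C7: T = 3 is odd — does not hold.
C8: 6 / 2 = 3, so 2 divides 6 — holds.
C9: T = 3 ≠ 2, but V = 6 = 6 (second disjunct) — holds.
C10: Y + V = 15 + 6 = 21; 21 ≥ 21 — holds.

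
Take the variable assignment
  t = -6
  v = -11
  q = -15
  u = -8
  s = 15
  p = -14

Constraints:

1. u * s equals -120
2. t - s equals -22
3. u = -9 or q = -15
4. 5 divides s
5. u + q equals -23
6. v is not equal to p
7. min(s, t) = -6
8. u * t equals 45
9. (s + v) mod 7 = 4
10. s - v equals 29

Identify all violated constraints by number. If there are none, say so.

1. u * s = -8 * 15 = -120 — satisfied.
2. t - s = -6 - 15 = -21, not -22 — violated.
3. u = -8 ≠ -9, but q = -15 = -15 (second disjunct) — satisfied.
4. 15 / 5 = 3, so 5 divides 15 — satisfied.
5. u + q = -8 + (-15) = -23 — satisfied.
6. v = -11, p = -14; distinct — satisfied.
7. min(15, -6) = -6 — satisfied.
8. u * t = -8 * (-6) = 48, not 45 — violated.
9. s + v = 4; 4 mod 7 = 4 — satisfied.
10. s - v = 15 - (-11) = 26, not 29 — violated.

The assignment fails constraints 2, 8, and 10.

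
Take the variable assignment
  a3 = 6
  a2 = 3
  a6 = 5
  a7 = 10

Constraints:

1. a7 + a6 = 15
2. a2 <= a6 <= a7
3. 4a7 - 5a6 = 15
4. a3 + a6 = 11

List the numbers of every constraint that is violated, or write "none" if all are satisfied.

All constraints are satisfied.

1. a7 + a6 = 10 + 5 = 15  ✔
2. values 3 <= 5 <= 10  ✔
3. 4a7 - 5a6 = 4(10) - 5(5) = 15  ✔
4. a3 + a6 = 6 + 5 = 11  ✔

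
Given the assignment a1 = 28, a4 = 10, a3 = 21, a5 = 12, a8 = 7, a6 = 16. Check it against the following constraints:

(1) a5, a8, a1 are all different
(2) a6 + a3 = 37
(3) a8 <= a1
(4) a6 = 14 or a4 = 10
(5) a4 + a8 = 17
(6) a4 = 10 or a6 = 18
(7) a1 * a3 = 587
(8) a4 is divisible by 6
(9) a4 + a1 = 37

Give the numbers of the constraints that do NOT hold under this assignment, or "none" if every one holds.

The assignment fails constraints 7, 8, and 9.

(1) values 12, 7, 28 are pairwise distinct  OK
(2) a6 + a3 = 16 + 21 = 37  OK
(3) a8 = 7, a1 = 28; 7 ≤ 28  OK
(4) a6 = 16 ≠ 14, but a4 = 10 = 10 (second disjunct)  OK
(5) a4 + a8 = 10 + 7 = 17  OK
(6) a4 = 10 = 10 (first disjunct)  OK
(7) a1 * a3 = 28 * 21 = 588, not 587  FAIL
(8) 10 = 6*1 + 4, so 6 does not divide 10  FAIL
(9) a4 + a1 = 10 + 28 = 38, not 37  FAIL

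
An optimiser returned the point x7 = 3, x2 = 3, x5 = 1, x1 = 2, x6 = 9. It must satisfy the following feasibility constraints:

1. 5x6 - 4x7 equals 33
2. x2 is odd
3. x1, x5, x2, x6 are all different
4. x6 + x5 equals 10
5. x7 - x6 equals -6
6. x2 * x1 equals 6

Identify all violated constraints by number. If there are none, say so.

None — every constraint holds.

1. 5x6 - 4x7 = 5(9) - 4(3) = 33  yes
2. x2 = 3 is odd  yes
3. values 2, 1, 3, 9 are pairwise distinct  yes
4. x6 + x5 = 9 + 1 = 10  yes
5. x7 - x6 = 3 - 9 = -6  yes
6. x2 * x1 = 3 * 2 = 6  yes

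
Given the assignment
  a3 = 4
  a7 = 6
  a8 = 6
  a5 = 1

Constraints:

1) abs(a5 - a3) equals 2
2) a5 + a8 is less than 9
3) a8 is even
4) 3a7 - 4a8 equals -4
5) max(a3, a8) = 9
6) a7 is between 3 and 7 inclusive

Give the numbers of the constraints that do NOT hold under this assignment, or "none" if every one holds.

1) abs(1 - 4) = 3, not 2 — violated.
2) a5 + a8 = 1 + 6 = 7; 7 < 9 — OK.
3) a8 = 6 is even — OK.
4) 3a7 - 4a8 = 3(6) - 4(6) = -6, not -4 — violated.
5) max(4, 6) = 6, not 9 — violated.
6) a7 = 6 lies in [3, 7] — OK.

Violated: 1, 4, and 5.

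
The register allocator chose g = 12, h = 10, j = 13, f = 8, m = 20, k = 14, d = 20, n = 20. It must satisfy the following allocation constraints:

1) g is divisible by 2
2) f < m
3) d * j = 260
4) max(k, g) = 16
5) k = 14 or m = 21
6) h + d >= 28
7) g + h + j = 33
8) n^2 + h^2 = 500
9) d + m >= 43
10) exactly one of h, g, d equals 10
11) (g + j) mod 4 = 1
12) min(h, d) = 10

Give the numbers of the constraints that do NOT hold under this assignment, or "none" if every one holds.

1) 12 / 2 = 6, so 2 divides 12 — holds.
2) f = 8, m = 20; 8 < 20 — holds.
3) d * j = 20 * 13 = 260 — holds.
4) max(14, 12) = 14, not 16 — does not hold.
5) k = 14 = 14 (first disjunct) — holds.
6) h + d = 10 + 20 = 30; 30 ≥ 28 — holds.
7) g + h + j = 12 + 10 + 13 = 35, not 33 — does not hold.
8) n^2 + h^2 = 20^2 + 10^2 = 400 + 100 = 500 — holds.
9) d + m = 20 + 20 = 40; 40 < 43, bound 43 not met — does not hold.
10) h=10, g=12, d=20; 1 of them equals 10 — holds.
11) g + j = 25; 25 mod 4 = 1 — holds.
12) min(10, 20) = 10 — holds.

Constraints 4, 7, and 9 are violated.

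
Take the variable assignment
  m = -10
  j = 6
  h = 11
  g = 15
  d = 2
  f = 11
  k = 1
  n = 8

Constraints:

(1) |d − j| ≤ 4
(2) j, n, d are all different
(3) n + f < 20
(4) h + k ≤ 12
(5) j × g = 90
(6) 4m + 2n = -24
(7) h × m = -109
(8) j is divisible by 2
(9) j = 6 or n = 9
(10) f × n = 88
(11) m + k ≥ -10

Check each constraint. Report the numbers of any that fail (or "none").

Constraint 7 does not hold.

(1) |2 − 6| = 4; 4 ≤ 4  true
(2) values 6, 8, 2 are pairwise distinct  true
(3) n + f = 8 + 11 = 19; 19 < 20  true
(4) h + k = 11 + 1 = 12; 12 ≤ 12  true
(5) j × g = 6 × 15 = 90  true
(6) 4m + 2n = 4(-10) + 2(8) = -24  true
(7) h × m = 11 × (-10) = -110, not -109  false
(8) 6 / 2 = 3, so 2 divides 6  true
(9) j = 6 = 6 (first disjunct)  true
(10) f × n = 11 × 8 = 88  true
(11) m + k = -10 + 1 = -9; -9 ≥ -10  true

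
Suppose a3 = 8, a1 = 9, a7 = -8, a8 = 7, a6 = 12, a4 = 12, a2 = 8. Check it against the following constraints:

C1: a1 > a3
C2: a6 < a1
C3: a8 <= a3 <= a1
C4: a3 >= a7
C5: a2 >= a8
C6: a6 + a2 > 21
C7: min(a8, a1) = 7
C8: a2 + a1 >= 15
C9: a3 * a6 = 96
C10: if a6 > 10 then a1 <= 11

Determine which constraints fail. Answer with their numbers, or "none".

Violated: 2 and 6.

C1: a1 = 9, a3 = 8; 9 > 8 — satisfied.
C2: a6 = 12, a1 = 9; 12 ≥ 9 (want <) — violated.
C3: values 7 <= 8 <= 9 — satisfied.
C4: a3 = 8, a7 = -8; 8 ≥ -8 — satisfied.
C5: a2 = 8, a8 = 7; 8 ≥ 7 — satisfied.
C6: a6 + a2 = 12 + 8 = 20; 20 ≤ 21, bound 21 not met — violated.
C7: min(7, 9) = 7 — satisfied.
C8: a2 + a1 = 8 + 9 = 17; 17 ≥ 15 — satisfied.
C9: a3 * a6 = 8 * 12 = 96 — satisfied.
C10: a6 = 12 > 10, so we need a1 ≤ 11; a1 = 9 ≤ 11 — satisfied.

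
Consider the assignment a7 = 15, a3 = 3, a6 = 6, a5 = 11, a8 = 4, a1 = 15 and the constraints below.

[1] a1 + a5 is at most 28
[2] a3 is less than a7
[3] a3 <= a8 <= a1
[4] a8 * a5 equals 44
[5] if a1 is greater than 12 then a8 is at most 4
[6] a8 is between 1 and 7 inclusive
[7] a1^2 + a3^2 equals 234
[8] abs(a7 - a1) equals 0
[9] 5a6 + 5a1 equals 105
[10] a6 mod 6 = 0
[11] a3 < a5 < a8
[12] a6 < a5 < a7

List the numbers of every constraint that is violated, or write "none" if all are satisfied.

[1] a1 + a5 = 15 + 11 = 26; 26 ≤ 28  yes
[2] a3 = 3, a7 = 15; 3 < 15  yes
[3] values 3 <= 4 <= 15  yes
[4] a8 * a5 = 4 * 11 = 44  yes
[5] a1 = 15 > 12, so we need a8 ≤ 4; a8 = 4 ≤ 4  yes
[6] a8 = 4 lies in [1, 7]  yes
[7] a1^2 + a3^2 = 15^2 + 3^2 = 225 + 9 = 234  yes
[8] abs(15 - 15) = 0  yes
[9] 5a6 + 5a1 = 5(6) + 5(15) = 105  yes
[10] 6 mod 6 = 0  yes
[11] values 3, 11, 4; a5 = 11 is not < a8 = 4  no
[12] values 6 < 11 < 15  yes

No — constraint 11 is not satisfied.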